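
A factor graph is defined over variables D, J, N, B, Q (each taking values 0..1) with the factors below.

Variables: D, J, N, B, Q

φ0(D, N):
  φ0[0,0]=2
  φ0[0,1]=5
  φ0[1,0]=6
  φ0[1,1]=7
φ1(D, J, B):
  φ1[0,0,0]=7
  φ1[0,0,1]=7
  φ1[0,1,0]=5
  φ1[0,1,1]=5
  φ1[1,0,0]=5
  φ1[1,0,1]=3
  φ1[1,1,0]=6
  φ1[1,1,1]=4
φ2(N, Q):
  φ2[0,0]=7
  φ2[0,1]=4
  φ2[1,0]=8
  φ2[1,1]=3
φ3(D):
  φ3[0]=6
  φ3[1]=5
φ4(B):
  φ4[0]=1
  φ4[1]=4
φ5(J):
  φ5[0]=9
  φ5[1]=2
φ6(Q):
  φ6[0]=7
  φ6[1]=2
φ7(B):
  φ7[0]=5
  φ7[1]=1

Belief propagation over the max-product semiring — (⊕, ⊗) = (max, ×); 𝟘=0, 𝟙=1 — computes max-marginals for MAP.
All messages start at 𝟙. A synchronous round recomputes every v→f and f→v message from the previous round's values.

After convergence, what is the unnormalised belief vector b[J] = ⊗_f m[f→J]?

b[J] = [529200, 117600]

init: all messages = 𝟙 over 2 values
r1 m[φ0→D] = [5, 7]
r1 m[φ0→N] = [6, 7]
r1 m[φ1→D] = [7, 6]
r1 m[φ1→J] = [7, 6]
r1 m[φ1→B] = [7, 7]
r1 m[φ2→N] = [7, 8]
r1 m[φ2→Q] = [8, 4]
r1 m[φ3→D] = [6, 5]
r1 m[φ4→B] = [1, 4]
r1 m[φ5→J] = [9, 2]
r1 m[φ6→Q] = [7, 2]
r1 m[φ7→B] = [5, 1]
r1 m[D→φ0] = [1, 1]
r1 m[D→φ1] = [1, 1]
r1 m[D→φ3] = [1, 1]
r1 m[J→φ1] = [1, 1]
r1 m[J→φ5] = [1, 1]
r1 m[N→φ0] = [1, 1]
r1 m[N→φ2] = [1, 1]
r1 m[B→φ1] = [1, 1]
r1 m[B→φ4] = [1, 1]
r1 m[B→φ7] = [1, 1]
r1 m[Q→φ2] = [1, 1]
r1 m[Q→φ6] = [1, 1]
r2 m[φ0→D] = [5, 7]
r2 m[φ0→N] = [6, 7]
r2 m[φ1→D] = [7, 6]
r2 m[φ1→J] = [7, 6]
r2 m[φ1→B] = [7, 7]
r2 m[φ2→N] = [7, 8]
r2 m[φ2→Q] = [8, 4]
r2 m[φ3→D] = [6, 5]
r2 m[φ4→B] = [1, 4]
r2 m[φ5→J] = [9, 2]
r2 m[φ6→Q] = [7, 2]
r2 m[φ7→B] = [5, 1]
r2 m[D→φ0] = [42, 30]
r2 m[D→φ1] = [30, 35]
r2 m[D→φ3] = [35, 42]
r2 m[J→φ1] = [9, 2]
r2 m[J→φ5] = [7, 6]
r2 m[N→φ0] = [7, 8]
r2 m[N→φ2] = [6, 7]
r2 m[B→φ1] = [5, 4]
r2 m[B→φ4] = [35, 7]
r2 m[B→φ7] = [7, 28]
r2 m[Q→φ2] = [7, 2]
r2 m[Q→φ6] = [8, 4]
r3 m[φ0→D] = [40, 56]
r3 m[φ0→N] = [180, 210]
r3 m[φ1→D] = [315, 225]
r3 m[φ1→J] = [1050, 1050]
r3 m[φ1→B] = [1890, 1890]
r3 m[φ2→N] = [49, 56]
r3 m[φ2→Q] = [56, 24]
r3 m[φ3→D] = [6, 5]
r3 m[φ4→B] = [1, 4]
r3 m[φ5→J] = [9, 2]
r3 m[φ6→Q] = [7, 2]
r3 m[φ7→B] = [5, 1]
r3 m[D→φ0] = [42, 30]
r3 m[D→φ1] = [30, 35]
r3 m[D→φ3] = [35, 42]
r3 m[J→φ1] = [9, 2]
r3 m[J→φ5] = [7, 6]
r3 m[N→φ0] = [7, 8]
r3 m[N→φ2] = [6, 7]
r3 m[B→φ1] = [5, 4]
r3 m[B→φ4] = [35, 7]
r3 m[B→φ7] = [7, 28]
r3 m[Q→φ2] = [7, 2]
r3 m[Q→φ6] = [8, 4]
r4 m[φ0→D] = [40, 56]
r4 m[φ0→N] = [180, 210]
r4 m[φ1→D] = [315, 225]
r4 m[φ1→J] = [1050, 1050]
r4 m[φ1→B] = [1890, 1890]
r4 m[φ2→N] = [49, 56]
r4 m[φ2→Q] = [56, 24]
r4 m[φ3→D] = [6, 5]
r4 m[φ4→B] = [1, 4]
r4 m[φ5→J] = [9, 2]
r4 m[φ6→Q] = [7, 2]
r4 m[φ7→B] = [5, 1]
r4 m[D→φ0] = [1890, 1125]
r4 m[D→φ1] = [240, 280]
r4 m[D→φ3] = [12600, 12600]
r4 m[J→φ1] = [9, 2]
r4 m[J→φ5] = [1050, 1050]
r4 m[N→φ0] = [49, 56]
r4 m[N→φ2] = [180, 210]
r4 m[B→φ1] = [5, 4]
r4 m[B→φ4] = [9450, 1890]
r4 m[B→φ7] = [1890, 7560]
r4 m[Q→φ2] = [7, 2]
r4 m[Q→φ6] = [56, 24]
r5 m[φ0→D] = [280, 392]
r5 m[φ0→N] = [6750, 9450]
r5 m[φ1→D] = [315, 225]
r5 m[φ1→J] = [8400, 8400]
r5 m[φ1→B] = [15120, 15120]
r5 m[φ2→N] = [49, 56]
r5 m[φ2→Q] = [1680, 720]
r5 m[φ3→D] = [6, 5]
r5 m[φ4→B] = [1, 4]
r5 m[φ5→J] = [9, 2]
r5 m[φ6→Q] = [7, 2]
r5 m[φ7→B] = [5, 1]
r5 m[D→φ0] = [1890, 1125]
r5 m[D→φ1] = [240, 280]
r5 m[D→φ3] = [12600, 12600]
r5 m[J→φ1] = [9, 2]
r5 m[J→φ5] = [1050, 1050]
r5 m[N→φ0] = [49, 56]
r5 m[N→φ2] = [180, 210]
r5 m[B→φ1] = [5, 4]
r5 m[B→φ4] = [9450, 1890]
r5 m[B→φ7] = [1890, 7560]
r5 m[Q→φ2] = [7, 2]
r5 m[Q→φ6] = [56, 24]
r6 m[φ0→D] = [280, 392]
r6 m[φ0→N] = [6750, 9450]
r6 m[φ1→D] = [315, 225]
r6 m[φ1→J] = [8400, 8400]
r6 m[φ1→B] = [15120, 15120]
r6 m[φ2→N] = [49, 56]
r6 m[φ2→Q] = [1680, 720]
r6 m[φ3→D] = [6, 5]
r6 m[φ4→B] = [1, 4]
r6 m[φ5→J] = [9, 2]
r6 m[φ6→Q] = [7, 2]
r6 m[φ7→B] = [5, 1]
r6 m[D→φ0] = [1890, 1125]
r6 m[D→φ1] = [1680, 1960]
r6 m[D→φ3] = [88200, 88200]
r6 m[J→φ1] = [9, 2]
r6 m[J→φ5] = [8400, 8400]
r6 m[N→φ0] = [49, 56]
r6 m[N→φ2] = [6750, 9450]
r6 m[B→φ1] = [5, 4]
r6 m[B→φ4] = [75600, 15120]
r6 m[B→φ7] = [15120, 60480]
r6 m[Q→φ2] = [7, 2]
r6 m[Q→φ6] = [1680, 720]
r7 m[φ0→D] = [280, 392]
r7 m[φ0→N] = [6750, 9450]
r7 m[φ1→D] = [315, 225]
r7 m[φ1→J] = [58800, 58800]
r7 m[φ1→B] = [105840, 105840]
r7 m[φ2→N] = [49, 56]
r7 m[φ2→Q] = [75600, 28350]
r7 m[φ3→D] = [6, 5]
r7 m[φ4→B] = [1, 4]
r7 m[φ5→J] = [9, 2]
r7 m[φ6→Q] = [7, 2]
r7 m[φ7→B] = [5, 1]
r7 m[D→φ0] = [1890, 1125]
r7 m[D→φ1] = [1680, 1960]
r7 m[D→φ3] = [88200, 88200]
r7 m[J→φ1] = [9, 2]
r7 m[J→φ5] = [8400, 8400]
r7 m[N→φ0] = [49, 56]
r7 m[N→φ2] = [6750, 9450]
r7 m[B→φ1] = [5, 4]
r7 m[B→φ4] = [75600, 15120]
r7 m[B→φ7] = [15120, 60480]
r7 m[Q→φ2] = [7, 2]
r7 m[Q→φ6] = [1680, 720]
r8 m[φ0→D] = [280, 392]
r8 m[φ0→N] = [6750, 9450]
r8 m[φ1→D] = [315, 225]
r8 m[φ1→J] = [58800, 58800]
r8 m[φ1→B] = [105840, 105840]
r8 m[φ2→N] = [49, 56]
r8 m[φ2→Q] = [75600, 28350]
r8 m[φ3→D] = [6, 5]
r8 m[φ4→B] = [1, 4]
r8 m[φ5→J] = [9, 2]
r8 m[φ6→Q] = [7, 2]
r8 m[φ7→B] = [5, 1]
r8 m[D→φ0] = [1890, 1125]
r8 m[D→φ1] = [1680, 1960]
r8 m[D→φ3] = [88200, 88200]
r8 m[J→φ1] = [9, 2]
r8 m[J→φ5] = [58800, 58800]
r8 m[N→φ0] = [49, 56]
r8 m[N→φ2] = [6750, 9450]
r8 m[B→φ1] = [5, 4]
r8 m[B→φ4] = [529200, 105840]
r8 m[B→φ7] = [105840, 423360]
r8 m[Q→φ2] = [7, 2]
r8 m[Q→φ6] = [75600, 28350]
r9 m[φ0→D] = [280, 392]
r9 m[φ0→N] = [6750, 9450]
r9 m[φ1→D] = [315, 225]
r9 m[φ1→J] = [58800, 58800]
r9 m[φ1→B] = [105840, 105840]
r9 m[φ2→N] = [49, 56]
r9 m[φ2→Q] = [75600, 28350]
r9 m[φ3→D] = [6, 5]
r9 m[φ4→B] = [1, 4]
r9 m[φ5→J] = [9, 2]
r9 m[φ6→Q] = [7, 2]
r9 m[φ7→B] = [5, 1]
r9 m[D→φ0] = [1890, 1125]
r9 m[D→φ1] = [1680, 1960]
r9 m[D→φ3] = [88200, 88200]
r9 m[J→φ1] = [9, 2]
r9 m[J→φ5] = [58800, 58800]
r9 m[N→φ0] = [49, 56]
r9 m[N→φ2] = [6750, 9450]
r9 m[B→φ1] = [5, 4]
r9 m[B→φ4] = [529200, 105840]
r9 m[B→φ7] = [105840, 423360]
r9 m[Q→φ2] = [7, 2]
r9 m[Q→φ6] = [75600, 28350]
fixed point reached at round 9
b[J] = ⊗ incoming = [529200, 117600]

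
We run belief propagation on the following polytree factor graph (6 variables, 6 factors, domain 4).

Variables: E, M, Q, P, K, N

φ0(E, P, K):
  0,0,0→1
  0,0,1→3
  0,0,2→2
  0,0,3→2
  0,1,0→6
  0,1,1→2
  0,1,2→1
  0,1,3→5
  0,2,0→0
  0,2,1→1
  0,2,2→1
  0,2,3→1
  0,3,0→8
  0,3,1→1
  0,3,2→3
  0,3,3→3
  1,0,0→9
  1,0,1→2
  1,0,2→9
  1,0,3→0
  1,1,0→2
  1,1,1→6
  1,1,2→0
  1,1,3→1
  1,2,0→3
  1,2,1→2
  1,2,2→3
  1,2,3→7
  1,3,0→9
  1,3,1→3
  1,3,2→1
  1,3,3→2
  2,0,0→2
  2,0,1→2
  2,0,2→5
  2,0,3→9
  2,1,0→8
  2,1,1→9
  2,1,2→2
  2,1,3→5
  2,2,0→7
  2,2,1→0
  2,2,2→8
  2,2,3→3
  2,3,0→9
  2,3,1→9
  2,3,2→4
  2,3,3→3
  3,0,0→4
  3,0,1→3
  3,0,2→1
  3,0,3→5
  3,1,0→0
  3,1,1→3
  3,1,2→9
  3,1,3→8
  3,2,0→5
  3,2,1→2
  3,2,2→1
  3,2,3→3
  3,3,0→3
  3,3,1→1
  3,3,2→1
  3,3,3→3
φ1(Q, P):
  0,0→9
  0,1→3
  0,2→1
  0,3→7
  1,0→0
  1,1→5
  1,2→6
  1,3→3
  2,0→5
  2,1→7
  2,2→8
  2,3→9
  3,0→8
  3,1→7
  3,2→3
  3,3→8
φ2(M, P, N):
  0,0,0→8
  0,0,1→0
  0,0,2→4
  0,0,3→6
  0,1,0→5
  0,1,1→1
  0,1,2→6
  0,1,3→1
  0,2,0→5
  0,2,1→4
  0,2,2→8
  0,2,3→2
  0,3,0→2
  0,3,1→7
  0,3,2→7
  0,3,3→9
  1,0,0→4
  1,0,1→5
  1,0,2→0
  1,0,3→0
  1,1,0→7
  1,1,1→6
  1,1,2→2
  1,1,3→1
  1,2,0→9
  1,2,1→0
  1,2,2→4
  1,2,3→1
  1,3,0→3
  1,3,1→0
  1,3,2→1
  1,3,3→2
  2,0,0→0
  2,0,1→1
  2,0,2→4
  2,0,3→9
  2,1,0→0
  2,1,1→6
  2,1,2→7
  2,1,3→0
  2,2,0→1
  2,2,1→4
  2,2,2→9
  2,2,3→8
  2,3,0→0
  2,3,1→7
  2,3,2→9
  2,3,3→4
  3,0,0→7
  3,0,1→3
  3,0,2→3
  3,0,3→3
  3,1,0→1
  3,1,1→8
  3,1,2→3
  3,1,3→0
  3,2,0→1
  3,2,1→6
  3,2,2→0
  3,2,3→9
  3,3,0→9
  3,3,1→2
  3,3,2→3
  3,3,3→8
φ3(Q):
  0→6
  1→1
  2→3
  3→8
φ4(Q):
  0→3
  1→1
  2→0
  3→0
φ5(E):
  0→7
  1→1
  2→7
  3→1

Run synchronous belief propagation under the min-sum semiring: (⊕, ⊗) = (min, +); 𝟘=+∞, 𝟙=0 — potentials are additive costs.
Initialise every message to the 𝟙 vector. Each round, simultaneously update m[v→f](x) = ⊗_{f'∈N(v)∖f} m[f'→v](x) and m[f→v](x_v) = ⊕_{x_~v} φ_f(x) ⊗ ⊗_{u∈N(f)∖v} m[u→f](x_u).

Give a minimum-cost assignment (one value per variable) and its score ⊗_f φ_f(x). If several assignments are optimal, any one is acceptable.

assignment: (E=1, M=0, Q=1, P=0, K=3, N=1); score = 3

init: all messages = 𝟙 over 4 values
r1 m[φ0→E] = [0, 0, 0, 0]
r1 m[φ0→P] = [0, 0, 0, 1]
r1 m[φ0→K] = [0, 0, 0, 0]
r1 m[φ1→Q] = [1, 0, 5, 3]
r1 m[φ1→P] = [0, 3, 1, 3]
r1 m[φ2→M] = [0, 0, 0, 0]
r1 m[φ2→P] = [0, 0, 0, 0]
r1 m[φ2→N] = [0, 0, 0, 0]
r1 m[φ3→Q] = [6, 1, 3, 8]
r1 m[φ4→Q] = [3, 1, 0, 0]
r1 m[φ5→E] = [7, 1, 7, 1]
r1 m[E→φ0] = [0, 0, 0, 0]
r1 m[E→φ5] = [0, 0, 0, 0]
r1 m[M→φ2] = [0, 0, 0, 0]
r1 m[Q→φ1] = [0, 0, 0, 0]
r1 m[Q→φ3] = [0, 0, 0, 0]
r1 m[Q→φ4] = [0, 0, 0, 0]
r1 m[P→φ0] = [0, 0, 0, 0]
r1 m[P→φ1] = [0, 0, 0, 0]
r1 m[P→φ2] = [0, 0, 0, 0]
r1 m[K→φ0] = [0, 0, 0, 0]
r1 m[N→φ2] = [0, 0, 0, 0]
r2 m[φ0→E] = [0, 0, 0, 0]
r2 m[φ0→P] = [0, 0, 0, 1]
r2 m[φ0→K] = [0, 0, 0, 0]
r2 m[φ1→Q] = [1, 0, 5, 3]
r2 m[φ1→P] = [0, 3, 1, 3]
r2 m[φ2→M] = [0, 0, 0, 0]
r2 m[φ2→P] = [0, 0, 0, 0]
r2 m[φ2→N] = [0, 0, 0, 0]
r2 m[φ3→Q] = [6, 1, 3, 8]
r2 m[φ4→Q] = [3, 1, 0, 0]
r2 m[φ5→E] = [7, 1, 7, 1]
r2 m[E→φ0] = [7, 1, 7, 1]
r2 m[E→φ5] = [0, 0, 0, 0]
r2 m[M→φ2] = [0, 0, 0, 0]
r2 m[Q→φ1] = [9, 2, 3, 8]
r2 m[Q→φ3] = [4, 1, 5, 3]
r2 m[Q→φ4] = [7, 1, 8, 11]
r2 m[P→φ0] = [0, 3, 1, 3]
r2 m[P→φ1] = [0, 0, 0, 1]
r2 m[P→φ2] = [0, 3, 1, 4]
r2 m[K→φ0] = [0, 0, 0, 0]
r2 m[N→φ2] = [0, 0, 0, 0]
r3 m[φ0→E] = [1, 0, 1, 1]
r3 m[φ0→P] = [1, 1, 2, 2]
r3 m[φ0→K] = [4, 3, 2, 1]
r3 m[φ1→Q] = [1, 0, 5, 3]
r3 m[φ1→P] = [2, 7, 8, 5]
r3 m[φ2→M] = [0, 0, 0, 1]
r3 m[φ2→P] = [0, 0, 0, 0]
r3 m[φ2→N] = [0, 0, 0, 0]
r3 m[φ3→Q] = [6, 1, 3, 8]
r3 m[φ4→Q] = [3, 1, 0, 0]
r3 m[φ5→E] = [7, 1, 7, 1]
r3 m[E→φ0] = [7, 1, 7, 1]
r3 m[E→φ5] = [0, 0, 0, 0]
r3 m[M→φ2] = [0, 0, 0, 0]
r3 m[Q→φ1] = [9, 2, 3, 8]
r3 m[Q→φ3] = [4, 1, 5, 3]
r3 m[Q→φ4] = [7, 1, 8, 11]
r3 m[P→φ0] = [0, 3, 1, 3]
r3 m[P→φ1] = [0, 0, 0, 1]
r3 m[P→φ2] = [0, 3, 1, 4]
r3 m[K→φ0] = [0, 0, 0, 0]
r3 m[N→φ2] = [0, 0, 0, 0]
r4 m[φ0→E] = [1, 0, 1, 1]
r4 m[φ0→P] = [1, 1, 2, 2]
r4 m[φ0→K] = [4, 3, 2, 1]
r4 m[φ1→Q] = [1, 0, 5, 3]
r4 m[φ1→P] = [2, 7, 8, 5]
r4 m[φ2→M] = [0, 0, 0, 1]
r4 m[φ2→P] = [0, 0, 0, 0]
r4 m[φ2→N] = [0, 0, 0, 0]
r4 m[φ3→Q] = [6, 1, 3, 8]
r4 m[φ4→Q] = [3, 1, 0, 0]
r4 m[φ5→E] = [7, 1, 7, 1]
r4 m[E→φ0] = [7, 1, 7, 1]
r4 m[E→φ5] = [1, 0, 1, 1]
r4 m[M→φ2] = [0, 0, 0, 0]
r4 m[Q→φ1] = [9, 2, 3, 8]
r4 m[Q→φ3] = [4, 1, 5, 3]
r4 m[Q→φ4] = [7, 1, 8, 11]
r4 m[P→φ0] = [2, 7, 8, 5]
r4 m[P→φ1] = [1, 1, 2, 2]
r4 m[P→φ2] = [3, 8, 10, 7]
r4 m[K→φ0] = [0, 0, 0, 0]
r4 m[N→φ2] = [0, 0, 0, 0]
r5 m[φ0→E] = [3, 2, 4, 3]
r5 m[φ0→P] = [1, 1, 2, 2]
r5 m[φ0→K] = [7, 5, 4, 3]
r5 m[φ1→Q] = [3, 1, 6, 5]
r5 m[φ1→P] = [2, 7, 8, 5]
r5 m[φ2→M] = [3, 3, 3, 6]
r5 m[φ2→P] = [0, 0, 0, 0]
r5 m[φ2→N] = [3, 3, 3, 3]
r5 m[φ3→Q] = [6, 1, 3, 8]
r5 m[φ4→Q] = [3, 1, 0, 0]
r5 m[φ5→E] = [7, 1, 7, 1]
r5 m[E→φ0] = [7, 1, 7, 1]
r5 m[E→φ5] = [1, 0, 1, 1]
r5 m[M→φ2] = [0, 0, 0, 0]
r5 m[Q→φ1] = [9, 2, 3, 8]
r5 m[Q→φ3] = [4, 1, 5, 3]
r5 m[Q→φ4] = [7, 1, 8, 11]
r5 m[P→φ0] = [2, 7, 8, 5]
r5 m[P→φ1] = [1, 1, 2, 2]
r5 m[P→φ2] = [3, 8, 10, 7]
r5 m[K→φ0] = [0, 0, 0, 0]
r5 m[N→φ2] = [0, 0, 0, 0]
r6 m[φ0→E] = [3, 2, 4, 3]
r6 m[φ0→P] = [1, 1, 2, 2]
r6 m[φ0→K] = [7, 5, 4, 3]
r6 m[φ1→Q] = [3, 1, 6, 5]
r6 m[φ1→P] = [2, 7, 8, 5]
r6 m[φ2→M] = [3, 3, 3, 6]
r6 m[φ2→P] = [0, 0, 0, 0]
r6 m[φ2→N] = [3, 3, 3, 3]
r6 m[φ3→Q] = [6, 1, 3, 8]
r6 m[φ4→Q] = [3, 1, 0, 0]
r6 m[φ5→E] = [7, 1, 7, 1]
r6 m[E→φ0] = [7, 1, 7, 1]
r6 m[E→φ5] = [3, 2, 4, 3]
r6 m[M→φ2] = [0, 0, 0, 0]
r6 m[Q→φ1] = [9, 2, 3, 8]
r6 m[Q→φ3] = [6, 2, 6, 5]
r6 m[Q→φ4] = [9, 2, 9, 13]
r6 m[P→φ0] = [2, 7, 8, 5]
r6 m[P→φ1] = [1, 1, 2, 2]
r6 m[P→φ2] = [3, 8, 10, 7]
r6 m[K→φ0] = [0, 0, 0, 0]
r6 m[N→φ2] = [0, 0, 0, 0]
r7 m[φ0→E] = [3, 2, 4, 3]
r7 m[φ0→P] = [1, 1, 2, 2]
r7 m[φ0→K] = [7, 5, 4, 3]
r7 m[φ1→Q] = [3, 1, 6, 5]
r7 m[φ1→P] = [2, 7, 8, 5]
r7 m[φ2→M] = [3, 3, 3, 6]
r7 m[φ2→P] = [0, 0, 0, 0]
r7 m[φ2→N] = [3, 3, 3, 3]
r7 m[φ3→Q] = [6, 1, 3, 8]
r7 m[φ4→Q] = [3, 1, 0, 0]
r7 m[φ5→E] = [7, 1, 7, 1]
r7 m[E→φ0] = [7, 1, 7, 1]
r7 m[E→φ5] = [3, 2, 4, 3]
r7 m[M→φ2] = [0, 0, 0, 0]
r7 m[Q→φ1] = [9, 2, 3, 8]
r7 m[Q→φ3] = [6, 2, 6, 5]
r7 m[Q→φ4] = [9, 2, 9, 13]
r7 m[P→φ0] = [2, 7, 8, 5]
r7 m[P→φ1] = [1, 1, 2, 2]
r7 m[P→φ2] = [3, 8, 10, 7]
r7 m[K→φ0] = [0, 0, 0, 0]
r7 m[N→φ2] = [0, 0, 0, 0]
fixed point reached at round 7
traceback from E: (E=1, M=0, Q=1, P=0, K=3, N=1), score=3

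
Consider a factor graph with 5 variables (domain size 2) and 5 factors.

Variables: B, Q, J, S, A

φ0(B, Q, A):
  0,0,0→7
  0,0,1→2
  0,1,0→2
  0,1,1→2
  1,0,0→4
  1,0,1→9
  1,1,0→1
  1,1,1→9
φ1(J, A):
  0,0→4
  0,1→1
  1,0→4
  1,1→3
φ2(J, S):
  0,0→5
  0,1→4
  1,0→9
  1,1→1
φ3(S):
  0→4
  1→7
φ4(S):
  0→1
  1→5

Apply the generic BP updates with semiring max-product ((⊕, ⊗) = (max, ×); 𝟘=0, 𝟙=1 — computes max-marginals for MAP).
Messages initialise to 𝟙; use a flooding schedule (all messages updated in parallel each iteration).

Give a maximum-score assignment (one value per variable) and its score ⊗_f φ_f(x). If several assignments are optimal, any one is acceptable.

assignment: (B=0, Q=0, J=0, S=1, A=0); score = 3920

init: all messages = 𝟙 over 2 values
r1 m[φ0→B] = [7, 9]
r1 m[φ0→Q] = [9, 9]
r1 m[φ0→A] = [7, 9]
r1 m[φ1→J] = [4, 4]
r1 m[φ1→A] = [4, 3]
r1 m[φ2→J] = [5, 9]
r1 m[φ2→S] = [9, 4]
r1 m[φ3→S] = [4, 7]
r1 m[φ4→S] = [1, 5]
r1 m[B→φ0] = [1, 1]
r1 m[Q→φ0] = [1, 1]
r1 m[J→φ1] = [1, 1]
r1 m[J→φ2] = [1, 1]
r1 m[S→φ2] = [1, 1]
r1 m[S→φ3] = [1, 1]
r1 m[S→φ4] = [1, 1]
r1 m[A→φ0] = [1, 1]
r1 m[A→φ1] = [1, 1]
r2 m[φ0→B] = [7, 9]
r2 m[φ0→Q] = [9, 9]
r2 m[φ0→A] = [7, 9]
r2 m[φ1→J] = [4, 4]
r2 m[φ1→A] = [4, 3]
r2 m[φ2→J] = [5, 9]
r2 m[φ2→S] = [9, 4]
r2 m[φ3→S] = [4, 7]
r2 m[φ4→S] = [1, 5]
r2 m[B→φ0] = [1, 1]
r2 m[Q→φ0] = [1, 1]
r2 m[J→φ1] = [5, 9]
r2 m[J→φ2] = [4, 4]
r2 m[S→φ2] = [4, 35]
r2 m[S→φ3] = [9, 20]
r2 m[S→φ4] = [36, 28]
r2 m[A→φ0] = [4, 3]
r2 m[A→φ1] = [7, 9]
r3 m[φ0→B] = [28, 27]
r3 m[φ0→Q] = [28, 27]
r3 m[φ0→A] = [7, 9]
r3 m[φ1→J] = [28, 28]
r3 m[φ1→A] = [36, 27]
r3 m[φ2→J] = [140, 36]
r3 m[φ2→S] = [36, 16]
r3 m[φ3→S] = [4, 7]
r3 m[φ4→S] = [1, 5]
r3 m[B→φ0] = [1, 1]
r3 m[Q→φ0] = [1, 1]
r3 m[J→φ1] = [5, 9]
r3 m[J→φ2] = [4, 4]
r3 m[S→φ2] = [4, 35]
r3 m[S→φ3] = [9, 20]
r3 m[S→φ4] = [36, 28]
r3 m[A→φ0] = [4, 3]
r3 m[A→φ1] = [7, 9]
r4 m[φ0→B] = [28, 27]
r4 m[φ0→Q] = [28, 27]
r4 m[φ0→A] = [7, 9]
r4 m[φ1→J] = [28, 28]
r4 m[φ1→A] = [36, 27]
r4 m[φ2→J] = [140, 36]
r4 m[φ2→S] = [36, 16]
r4 m[φ3→S] = [4, 7]
r4 m[φ4→S] = [1, 5]
r4 m[B→φ0] = [1, 1]
r4 m[Q→φ0] = [1, 1]
r4 m[J→φ1] = [140, 36]
r4 m[J→φ2] = [28, 28]
r4 m[S→φ2] = [4, 35]
r4 m[S→φ3] = [36, 80]
r4 m[S→φ4] = [144, 112]
r4 m[A→φ0] = [36, 27]
r4 m[A→φ1] = [7, 9]
r5 m[φ0→B] = [252, 243]
r5 m[φ0→Q] = [252, 243]
r5 m[φ0→A] = [7, 9]
r5 m[φ1→J] = [28, 28]
r5 m[φ1→A] = [560, 140]
r5 m[φ2→J] = [140, 36]
r5 m[φ2→S] = [252, 112]
r5 m[φ3→S] = [4, 7]
r5 m[φ4→S] = [1, 5]
r5 m[B→φ0] = [1, 1]
r5 m[Q→φ0] = [1, 1]
r5 m[J→φ1] = [140, 36]
r5 m[J→φ2] = [28, 28]
r5 m[S→φ2] = [4, 35]
r5 m[S→φ3] = [36, 80]
r5 m[S→φ4] = [144, 112]
r5 m[A→φ0] = [36, 27]
r5 m[A→φ1] = [7, 9]
r6 m[φ0→B] = [252, 243]
r6 m[φ0→Q] = [252, 243]
r6 m[φ0→A] = [7, 9]
r6 m[φ1→J] = [28, 28]
r6 m[φ1→A] = [560, 140]
r6 m[φ2→J] = [140, 36]
r6 m[φ2→S] = [252, 112]
r6 m[φ3→S] = [4, 7]
r6 m[φ4→S] = [1, 5]
r6 m[B→φ0] = [1, 1]
r6 m[Q→φ0] = [1, 1]
r6 m[J→φ1] = [140, 36]
r6 m[J→φ2] = [28, 28]
r6 m[S→φ2] = [4, 35]
r6 m[S→φ3] = [252, 560]
r6 m[S→φ4] = [1008, 784]
r6 m[A→φ0] = [560, 140]
r6 m[A→φ1] = [7, 9]
r7 m[φ0→B] = [3920, 2240]
r7 m[φ0→Q] = [3920, 1260]
r7 m[φ0→A] = [7, 9]
r7 m[φ1→J] = [28, 28]
r7 m[φ1→A] = [560, 140]
r7 m[φ2→J] = [140, 36]
r7 m[φ2→S] = [252, 112]
r7 m[φ3→S] = [4, 7]
r7 m[φ4→S] = [1, 5]
r7 m[B→φ0] = [1, 1]
r7 m[Q→φ0] = [1, 1]
r7 m[J→φ1] = [140, 36]
r7 m[J→φ2] = [28, 28]
r7 m[S→φ2] = [4, 35]
r7 m[S→φ3] = [252, 560]
r7 m[S→φ4] = [1008, 784]
r7 m[A→φ0] = [560, 140]
r7 m[A→φ1] = [7, 9]
r8 m[φ0→B] = [3920, 2240]
r8 m[φ0→Q] = [3920, 1260]
r8 m[φ0→A] = [7, 9]
r8 m[φ1→J] = [28, 28]
r8 m[φ1→A] = [560, 140]
r8 m[φ2→J] = [140, 36]
r8 m[φ2→S] = [252, 112]
r8 m[φ3→S] = [4, 7]
r8 m[φ4→S] = [1, 5]
r8 m[B→φ0] = [1, 1]
r8 m[Q→φ0] = [1, 1]
r8 m[J→φ1] = [140, 36]
r8 m[J→φ2] = [28, 28]
r8 m[S→φ2] = [4, 35]
r8 m[S→φ3] = [252, 560]
r8 m[S→φ4] = [1008, 784]
r8 m[A→φ0] = [560, 140]
r8 m[A→φ1] = [7, 9]
fixed point reached at round 8
traceback from B: (B=0, Q=0, J=0, S=1, A=0), score=3920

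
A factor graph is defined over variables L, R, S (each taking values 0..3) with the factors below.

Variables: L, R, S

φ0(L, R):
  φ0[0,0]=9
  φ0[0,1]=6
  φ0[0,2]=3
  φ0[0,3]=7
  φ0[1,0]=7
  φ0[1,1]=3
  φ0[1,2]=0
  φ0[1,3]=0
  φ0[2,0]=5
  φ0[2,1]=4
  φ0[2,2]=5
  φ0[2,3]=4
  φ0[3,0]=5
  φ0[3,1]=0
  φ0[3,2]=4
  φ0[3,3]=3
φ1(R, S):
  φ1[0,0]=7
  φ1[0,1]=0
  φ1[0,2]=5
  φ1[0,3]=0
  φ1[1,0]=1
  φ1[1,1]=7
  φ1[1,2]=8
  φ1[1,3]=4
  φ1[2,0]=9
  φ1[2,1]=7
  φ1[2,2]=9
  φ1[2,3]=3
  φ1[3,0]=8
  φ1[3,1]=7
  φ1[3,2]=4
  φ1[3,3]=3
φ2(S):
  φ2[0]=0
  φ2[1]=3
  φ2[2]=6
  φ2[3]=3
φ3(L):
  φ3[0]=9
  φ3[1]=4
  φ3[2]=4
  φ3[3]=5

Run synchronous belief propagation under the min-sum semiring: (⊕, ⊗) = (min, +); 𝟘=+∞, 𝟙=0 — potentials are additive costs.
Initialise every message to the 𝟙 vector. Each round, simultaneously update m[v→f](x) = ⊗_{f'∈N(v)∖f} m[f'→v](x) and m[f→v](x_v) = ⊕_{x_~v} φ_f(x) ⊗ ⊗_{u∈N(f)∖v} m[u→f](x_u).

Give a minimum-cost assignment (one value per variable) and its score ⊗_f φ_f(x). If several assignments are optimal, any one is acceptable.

init: all messages = 𝟙 over 4 values
r1 m[φ0→L] = [3, 0, 4, 0]
r1 m[φ0→R] = [5, 0, 0, 0]
r1 m[φ1→R] = [0, 1, 3, 3]
r1 m[φ1→S] = [1, 0, 4, 0]
r1 m[φ2→S] = [0, 3, 6, 3]
r1 m[φ3→L] = [9, 4, 4, 5]
r1 m[L→φ0] = [0, 0, 0, 0]
r1 m[L→φ3] = [0, 0, 0, 0]
r1 m[R→φ0] = [0, 0, 0, 0]
r1 m[R→φ1] = [0, 0, 0, 0]
r1 m[S→φ1] = [0, 0, 0, 0]
r1 m[S→φ2] = [0, 0, 0, 0]
r2 m[φ0→L] = [3, 0, 4, 0]
r2 m[φ0→R] = [5, 0, 0, 0]
r2 m[φ1→R] = [0, 1, 3, 3]
r2 m[φ1→S] = [1, 0, 4, 0]
r2 m[φ2→S] = [0, 3, 6, 3]
r2 m[φ3→L] = [9, 4, 4, 5]
r2 m[L→φ0] = [9, 4, 4, 5]
r2 m[L→φ3] = [3, 0, 4, 0]
r2 m[R→φ0] = [0, 1, 3, 3]
r2 m[R→φ1] = [5, 0, 0, 0]
r2 m[S→φ1] = [0, 3, 6, 3]
r2 m[S→φ2] = [1, 0, 4, 0]
r3 m[φ0→L] = [6, 3, 5, 1]
r3 m[φ0→R] = [9, 5, 4, 4]
r3 m[φ1→R] = [3, 1, 6, 6]
r3 m[φ1→S] = [1, 5, 4, 3]
r3 m[φ2→S] = [0, 3, 6, 3]
r3 m[φ3→L] = [9, 4, 4, 5]
r3 m[L→φ0] = [9, 4, 4, 5]
r3 m[L→φ3] = [3, 0, 4, 0]
r3 m[R→φ0] = [0, 1, 3, 3]
r3 m[R→φ1] = [5, 0, 0, 0]
r3 m[S→φ1] = [0, 3, 6, 3]
r3 m[S→φ2] = [1, 0, 4, 0]
r4 m[φ0→L] = [6, 3, 5, 1]
r4 m[φ0→R] = [9, 5, 4, 4]
r4 m[φ1→R] = [3, 1, 6, 6]
r4 m[φ1→S] = [1, 5, 4, 3]
r4 m[φ2→S] = [0, 3, 6, 3]
r4 m[φ3→L] = [9, 4, 4, 5]
r4 m[L→φ0] = [9, 4, 4, 5]
r4 m[L→φ3] = [6, 3, 5, 1]
r4 m[R→φ0] = [3, 1, 6, 6]
r4 m[R→φ1] = [9, 5, 4, 4]
r4 m[S→φ1] = [0, 3, 6, 3]
r4 m[S→φ2] = [1, 5, 4, 3]
r5 m[φ0→L] = [7, 4, 5, 1]
r5 m[φ0→R] = [9, 5, 4, 4]
r5 m[φ1→R] = [3, 1, 6, 6]
r5 m[φ1→S] = [6, 9, 8, 7]
r5 m[φ2→S] = [0, 3, 6, 3]
r5 m[φ3→L] = [9, 4, 4, 5]
r5 m[L→φ0] = [9, 4, 4, 5]
r5 m[L→φ3] = [6, 3, 5, 1]
r5 m[R→φ0] = [3, 1, 6, 6]
r5 m[R→φ1] = [9, 5, 4, 4]
r5 m[S→φ1] = [0, 3, 6, 3]
r5 m[S→φ2] = [1, 5, 4, 3]
r6 m[φ0→L] = [7, 4, 5, 1]
r6 m[φ0→R] = [9, 5, 4, 4]
r6 m[φ1→R] = [3, 1, 6, 6]
r6 m[φ1→S] = [6, 9, 8, 7]
r6 m[φ2→S] = [0, 3, 6, 3]
r6 m[φ3→L] = [9, 4, 4, 5]
r6 m[L→φ0] = [9, 4, 4, 5]
r6 m[L→φ3] = [7, 4, 5, 1]
r6 m[R→φ0] = [3, 1, 6, 6]
r6 m[R→φ1] = [9, 5, 4, 4]
r6 m[S→φ1] = [0, 3, 6, 3]
r6 m[S→φ2] = [6, 9, 8, 7]
r7 m[φ0→L] = [7, 4, 5, 1]
r7 m[φ0→R] = [9, 5, 4, 4]
r7 m[φ1→R] = [3, 1, 6, 6]
r7 m[φ1→S] = [6, 9, 8, 7]
r7 m[φ2→S] = [0, 3, 6, 3]
r7 m[φ3→L] = [9, 4, 4, 5]
r7 m[L→φ0] = [9, 4, 4, 5]
r7 m[L→φ3] = [7, 4, 5, 1]
r7 m[R→φ0] = [3, 1, 6, 6]
r7 m[R→φ1] = [9, 5, 4, 4]
r7 m[S→φ1] = [0, 3, 6, 3]
r7 m[S→φ2] = [6, 9, 8, 7]
fixed point reached at round 7
traceback from L: (L=3, R=1, S=0), score=6

assignment: (L=3, R=1, S=0); score = 6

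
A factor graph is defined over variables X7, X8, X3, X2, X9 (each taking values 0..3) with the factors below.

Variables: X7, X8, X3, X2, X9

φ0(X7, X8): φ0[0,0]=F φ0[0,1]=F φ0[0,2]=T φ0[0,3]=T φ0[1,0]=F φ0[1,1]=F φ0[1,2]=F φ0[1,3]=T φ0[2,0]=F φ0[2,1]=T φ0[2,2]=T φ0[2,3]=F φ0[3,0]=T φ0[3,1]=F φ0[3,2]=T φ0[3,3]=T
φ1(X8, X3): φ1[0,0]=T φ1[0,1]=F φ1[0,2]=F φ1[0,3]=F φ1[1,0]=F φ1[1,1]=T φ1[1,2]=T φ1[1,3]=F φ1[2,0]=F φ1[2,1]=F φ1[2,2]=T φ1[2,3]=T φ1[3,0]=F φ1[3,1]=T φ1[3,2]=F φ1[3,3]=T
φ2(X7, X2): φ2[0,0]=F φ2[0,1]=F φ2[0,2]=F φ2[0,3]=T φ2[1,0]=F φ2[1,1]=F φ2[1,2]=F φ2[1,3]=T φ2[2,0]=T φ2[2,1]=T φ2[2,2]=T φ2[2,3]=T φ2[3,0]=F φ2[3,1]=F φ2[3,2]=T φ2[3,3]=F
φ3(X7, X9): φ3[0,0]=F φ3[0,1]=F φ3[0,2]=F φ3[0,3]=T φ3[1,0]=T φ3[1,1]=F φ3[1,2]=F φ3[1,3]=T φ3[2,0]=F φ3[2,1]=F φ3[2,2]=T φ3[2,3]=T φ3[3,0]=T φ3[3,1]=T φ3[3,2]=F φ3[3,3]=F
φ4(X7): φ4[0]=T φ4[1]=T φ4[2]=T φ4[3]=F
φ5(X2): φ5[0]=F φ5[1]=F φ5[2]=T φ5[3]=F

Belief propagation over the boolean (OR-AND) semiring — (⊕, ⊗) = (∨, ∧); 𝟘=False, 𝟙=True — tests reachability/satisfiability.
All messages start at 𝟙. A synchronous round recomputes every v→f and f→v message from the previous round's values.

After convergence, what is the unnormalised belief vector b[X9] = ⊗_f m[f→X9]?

init: all messages = 𝟙 over 4 values
r1 m[φ0→X7] = [T, T, T, T]
r1 m[φ0→X8] = [T, T, T, T]
r1 m[φ1→X8] = [T, T, T, T]
r1 m[φ1→X3] = [T, T, T, T]
r1 m[φ2→X7] = [T, T, T, T]
r1 m[φ2→X2] = [T, T, T, T]
r1 m[φ3→X7] = [T, T, T, T]
r1 m[φ3→X9] = [T, T, T, T]
r1 m[φ4→X7] = [T, T, T, F]
r1 m[φ5→X2] = [F, F, T, F]
r1 m[X7→φ0] = [T, T, T, T]
r1 m[X7→φ2] = [T, T, T, T]
r1 m[X7→φ3] = [T, T, T, T]
r1 m[X7→φ4] = [T, T, T, T]
r1 m[X8→φ0] = [T, T, T, T]
r1 m[X8→φ1] = [T, T, T, T]
r1 m[X3→φ1] = [T, T, T, T]
r1 m[X2→φ2] = [T, T, T, T]
r1 m[X2→φ5] = [T, T, T, T]
r1 m[X9→φ3] = [T, T, T, T]
r2 m[φ0→X7] = [T, T, T, T]
r2 m[φ0→X8] = [T, T, T, T]
r2 m[φ1→X8] = [T, T, T, T]
r2 m[φ1→X3] = [T, T, T, T]
r2 m[φ2→X7] = [T, T, T, T]
r2 m[φ2→X2] = [T, T, T, T]
r2 m[φ3→X7] = [T, T, T, T]
r2 m[φ3→X9] = [T, T, T, T]
r2 m[φ4→X7] = [T, T, T, F]
r2 m[φ5→X2] = [F, F, T, F]
r2 m[X7→φ0] = [T, T, T, F]
r2 m[X7→φ2] = [T, T, T, F]
r2 m[X7→φ3] = [T, T, T, F]
r2 m[X7→φ4] = [T, T, T, T]
r2 m[X8→φ0] = [T, T, T, T]
r2 m[X8→φ1] = [T, T, T, T]
r2 m[X3→φ1] = [T, T, T, T]
r2 m[X2→φ2] = [F, F, T, F]
r2 m[X2→φ5] = [T, T, T, T]
r2 m[X9→φ3] = [T, T, T, T]
r3 m[φ0→X7] = [T, T, T, T]
r3 m[φ0→X8] = [F, T, T, T]
r3 m[φ1→X8] = [T, T, T, T]
r3 m[φ1→X3] = [T, T, T, T]
r3 m[φ2→X7] = [F, F, T, T]
r3 m[φ2→X2] = [T, T, T, T]
r3 m[φ3→X7] = [T, T, T, T]
r3 m[φ3→X9] = [T, F, T, T]
r3 m[φ4→X7] = [T, T, T, F]
r3 m[φ5→X2] = [F, F, T, F]
r3 m[X7→φ0] = [T, T, T, F]
r3 m[X7→φ2] = [T, T, T, F]
r3 m[X7→φ3] = [T, T, T, F]
r3 m[X7→φ4] = [T, T, T, T]
r3 m[X8→φ0] = [T, T, T, T]
r3 m[X8→φ1] = [T, T, T, T]
r3 m[X3→φ1] = [T, T, T, T]
r3 m[X2→φ2] = [F, F, T, F]
r3 m[X2→φ5] = [T, T, T, T]
r3 m[X9→φ3] = [T, T, T, T]
r4 m[φ0→X7] = [T, T, T, T]
r4 m[φ0→X8] = [F, T, T, T]
r4 m[φ1→X8] = [T, T, T, T]
r4 m[φ1→X3] = [T, T, T, T]
r4 m[φ2→X7] = [F, F, T, T]
r4 m[φ2→X2] = [T, T, T, T]
r4 m[φ3→X7] = [T, T, T, T]
r4 m[φ3→X9] = [T, F, T, T]
r4 m[φ4→X7] = [T, T, T, F]
r4 m[φ5→X2] = [F, F, T, F]
r4 m[X7→φ0] = [F, F, T, F]
r4 m[X7→φ2] = [T, T, T, F]
r4 m[X7→φ3] = [F, F, T, F]
r4 m[X7→φ4] = [F, F, T, T]
r4 m[X8→φ0] = [T, T, T, T]
r4 m[X8→φ1] = [F, T, T, T]
r4 m[X3→φ1] = [T, T, T, T]
r4 m[X2→φ2] = [F, F, T, F]
r4 m[X2→φ5] = [T, T, T, T]
r4 m[X9→φ3] = [T, T, T, T]
r5 m[φ0→X7] = [T, T, T, T]
r5 m[φ0→X8] = [F, T, T, F]
r5 m[φ1→X8] = [T, T, T, T]
r5 m[φ1→X3] = [F, T, T, T]
r5 m[φ2→X7] = [F, F, T, T]
r5 m[φ2→X2] = [T, T, T, T]
r5 m[φ3→X7] = [T, T, T, T]
r5 m[φ3→X9] = [F, F, T, T]
r5 m[φ4→X7] = [T, T, T, F]
r5 m[φ5→X2] = [F, F, T, F]
r5 m[X7→φ0] = [F, F, T, F]
r5 m[X7→φ2] = [T, T, T, F]
r5 m[X7→φ3] = [F, F, T, F]
r5 m[X7→φ4] = [F, F, T, T]
r5 m[X8→φ0] = [T, T, T, T]
r5 m[X8→φ1] = [F, T, T, T]
r5 m[X3→φ1] = [T, T, T, T]
r5 m[X2→φ2] = [F, F, T, F]
r5 m[X2→φ5] = [T, T, T, T]
r5 m[X9→φ3] = [T, T, T, T]
r6 m[φ0→X7] = [T, T, T, T]
r6 m[φ0→X8] = [F, T, T, F]
r6 m[φ1→X8] = [T, T, T, T]
r6 m[φ1→X3] = [F, T, T, T]
r6 m[φ2→X7] = [F, F, T, T]
r6 m[φ2→X2] = [T, T, T, T]
r6 m[φ3→X7] = [T, T, T, T]
r6 m[φ3→X9] = [F, F, T, T]
r6 m[φ4→X7] = [T, T, T, F]
r6 m[φ5→X2] = [F, F, T, F]
r6 m[X7→φ0] = [F, F, T, F]
r6 m[X7→φ2] = [T, T, T, F]
r6 m[X7→φ3] = [F, F, T, F]
r6 m[X7→φ4] = [F, F, T, T]
r6 m[X8→φ0] = [T, T, T, T]
r6 m[X8→φ1] = [F, T, T, F]
r6 m[X3→φ1] = [T, T, T, T]
r6 m[X2→φ2] = [F, F, T, F]
r6 m[X2→φ5] = [T, T, T, T]
r6 m[X9→φ3] = [T, T, T, T]
r7 m[φ0→X7] = [T, T, T, T]
r7 m[φ0→X8] = [F, T, T, F]
r7 m[φ1→X8] = [T, T, T, T]
r7 m[φ1→X3] = [F, T, T, T]
r7 m[φ2→X7] = [F, F, T, T]
r7 m[φ2→X2] = [T, T, T, T]
r7 m[φ3→X7] = [T, T, T, T]
r7 m[φ3→X9] = [F, F, T, T]
r7 m[φ4→X7] = [T, T, T, F]
r7 m[φ5→X2] = [F, F, T, F]
r7 m[X7→φ0] = [F, F, T, F]
r7 m[X7→φ2] = [T, T, T, F]
r7 m[X7→φ3] = [F, F, T, F]
r7 m[X7→φ4] = [F, F, T, T]
r7 m[X8→φ0] = [T, T, T, T]
r7 m[X8→φ1] = [F, T, T, F]
r7 m[X3→φ1] = [T, T, T, T]
r7 m[X2→φ2] = [F, F, T, F]
r7 m[X2→φ5] = [T, T, T, T]
r7 m[X9→φ3] = [T, T, T, T]
fixed point reached at round 7
b[X9] = ⊗ incoming = [F, F, T, T]

b[X9] = [F, F, T, T]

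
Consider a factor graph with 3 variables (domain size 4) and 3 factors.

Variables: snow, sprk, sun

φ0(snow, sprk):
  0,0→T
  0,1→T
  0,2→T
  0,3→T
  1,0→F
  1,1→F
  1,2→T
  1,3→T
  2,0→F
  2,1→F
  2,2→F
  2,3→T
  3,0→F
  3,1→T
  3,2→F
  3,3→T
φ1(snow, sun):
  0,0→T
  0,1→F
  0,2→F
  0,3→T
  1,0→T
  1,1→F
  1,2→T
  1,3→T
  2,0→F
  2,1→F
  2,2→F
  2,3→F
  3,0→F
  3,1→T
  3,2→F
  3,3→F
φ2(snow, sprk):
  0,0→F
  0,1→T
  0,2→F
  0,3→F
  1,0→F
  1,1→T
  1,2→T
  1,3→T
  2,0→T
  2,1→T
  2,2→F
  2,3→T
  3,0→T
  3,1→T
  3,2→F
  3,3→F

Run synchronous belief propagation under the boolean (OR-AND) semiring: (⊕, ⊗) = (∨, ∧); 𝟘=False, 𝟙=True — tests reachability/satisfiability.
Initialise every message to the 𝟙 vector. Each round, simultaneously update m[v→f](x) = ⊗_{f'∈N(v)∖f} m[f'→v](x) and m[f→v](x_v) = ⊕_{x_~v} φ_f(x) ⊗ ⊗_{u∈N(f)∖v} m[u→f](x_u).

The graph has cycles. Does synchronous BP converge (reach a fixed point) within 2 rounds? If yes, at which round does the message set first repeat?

init: all messages = 𝟙 over 4 values
r1 m[φ0→snow] = [T, T, T, T]
r1 m[φ0→sprk] = [T, T, T, T]
r1 m[φ1→snow] = [T, T, F, T]
r1 m[φ1→sun] = [T, T, T, T]
r1 m[φ2→snow] = [T, T, T, T]
r1 m[φ2→sprk] = [T, T, T, T]
r1 m[snow→φ0] = [T, T, T, T]
r1 m[snow→φ1] = [T, T, T, T]
r1 m[snow→φ2] = [T, T, T, T]
r1 m[sprk→φ0] = [T, T, T, T]
r1 m[sprk→φ2] = [T, T, T, T]
r1 m[sun→φ1] = [T, T, T, T]
r2 m[φ0→snow] = [T, T, T, T]
r2 m[φ0→sprk] = [T, T, T, T]
r2 m[φ1→snow] = [T, T, F, T]
r2 m[φ1→sun] = [T, T, T, T]
r2 m[φ2→snow] = [T, T, T, T]
r2 m[φ2→sprk] = [T, T, T, T]
r2 m[snow→φ0] = [T, T, F, T]
r2 m[snow→φ1] = [T, T, T, T]
r2 m[snow→φ2] = [T, T, F, T]
r2 m[sprk→φ0] = [T, T, T, T]
r2 m[sprk→φ2] = [T, T, T, T]
r2 m[sun→φ1] = [T, T, T, T]
no fixed point within 2 rounds

NOT CONVERGED within 2 rounds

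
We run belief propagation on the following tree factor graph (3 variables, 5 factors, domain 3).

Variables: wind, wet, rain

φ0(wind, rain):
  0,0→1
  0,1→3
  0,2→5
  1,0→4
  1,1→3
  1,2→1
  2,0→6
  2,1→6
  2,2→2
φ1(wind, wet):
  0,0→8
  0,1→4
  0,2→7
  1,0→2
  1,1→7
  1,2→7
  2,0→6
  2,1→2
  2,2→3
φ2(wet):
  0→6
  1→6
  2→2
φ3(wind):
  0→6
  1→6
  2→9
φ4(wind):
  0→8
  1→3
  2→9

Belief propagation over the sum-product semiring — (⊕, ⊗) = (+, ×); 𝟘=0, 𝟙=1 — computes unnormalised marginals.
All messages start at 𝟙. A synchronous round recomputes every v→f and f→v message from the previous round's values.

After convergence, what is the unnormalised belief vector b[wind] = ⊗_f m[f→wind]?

b[wind] = [37152, 9792, 61236]

init: all messages = 𝟙 over 3 values
r1 m[φ0→wind] = [9, 8, 14]
r1 m[φ0→rain] = [11, 12, 8]
r1 m[φ1→wind] = [19, 16, 11]
r1 m[φ1→wet] = [16, 13, 17]
r1 m[φ2→wet] = [6, 6, 2]
r1 m[φ3→wind] = [6, 6, 9]
r1 m[φ4→wind] = [8, 3, 9]
r1 m[wind→φ0] = [1, 1, 1]
r1 m[wind→φ1] = [1, 1, 1]
r1 m[wind→φ3] = [1, 1, 1]
r1 m[wind→φ4] = [1, 1, 1]
r1 m[wet→φ1] = [1, 1, 1]
r1 m[wet→φ2] = [1, 1, 1]
r1 m[rain→φ0] = [1, 1, 1]
r2 m[φ0→wind] = [9, 8, 14]
r2 m[φ0→rain] = [11, 12, 8]
r2 m[φ1→wind] = [19, 16, 11]
r2 m[φ1→wet] = [16, 13, 17]
r2 m[φ2→wet] = [6, 6, 2]
r2 m[φ3→wind] = [6, 6, 9]
r2 m[φ4→wind] = [8, 3, 9]
r2 m[wind→φ0] = [912, 288, 891]
r2 m[wind→φ1] = [432, 144, 1134]
r2 m[wind→φ3] = [1368, 384, 1386]
r2 m[wind→φ4] = [1026, 768, 1386]
r2 m[wet→φ1] = [6, 6, 2]
r2 m[wet→φ2] = [16, 13, 17]
r2 m[rain→φ0] = [1, 1, 1]
r3 m[φ0→wind] = [9, 8, 14]
r3 m[φ0→rain] = [7410, 8946, 6630]
r3 m[φ1→wind] = [86, 68, 54]
r3 m[φ1→wet] = [10548, 5004, 7434]
r3 m[φ2→wet] = [6, 6, 2]
r3 m[φ3→wind] = [6, 6, 9]
r3 m[φ4→wind] = [8, 3, 9]
r3 m[wind→φ0] = [912, 288, 891]
r3 m[wind→φ1] = [432, 144, 1134]
r3 m[wind→φ3] = [1368, 384, 1386]
r3 m[wind→φ4] = [1026, 768, 1386]
r3 m[wet→φ1] = [6, 6, 2]
r3 m[wet→φ2] = [16, 13, 17]
r3 m[rain→φ0] = [1, 1, 1]
r4 m[φ0→wind] = [9, 8, 14]
r4 m[φ0→rain] = [7410, 8946, 6630]
r4 m[φ1→wind] = [86, 68, 54]
r4 m[φ1→wet] = [10548, 5004, 7434]
r4 m[φ2→wet] = [6, 6, 2]
r4 m[φ3→wind] = [6, 6, 9]
r4 m[φ4→wind] = [8, 3, 9]
r4 m[wind→φ0] = [4128, 1224, 4374]
r4 m[wind→φ1] = [432, 144, 1134]
r4 m[wind→φ3] = [6192, 1632, 6804]
r4 m[wind→φ4] = [4644, 3264, 6804]
r4 m[wet→φ1] = [6, 6, 2]
r4 m[wet→φ2] = [10548, 5004, 7434]
r4 m[rain→φ0] = [1, 1, 1]
r5 m[φ0→wind] = [9, 8, 14]
r5 m[φ0→rain] = [35268, 42300, 30612]
r5 m[φ1→wind] = [86, 68, 54]
r5 m[φ1→wet] = [10548, 5004, 7434]
r5 m[φ2→wet] = [6, 6, 2]
r5 m[φ3→wind] = [6, 6, 9]
r5 m[φ4→wind] = [8, 3, 9]
r5 m[wind→φ0] = [4128, 1224, 4374]
r5 m[wind→φ1] = [432, 144, 1134]
r5 m[wind→φ3] = [6192, 1632, 6804]
r5 m[wind→φ4] = [4644, 3264, 6804]
r5 m[wet→φ1] = [6, 6, 2]
r5 m[wet→φ2] = [10548, 5004, 7434]
r5 m[rain→φ0] = [1, 1, 1]
r6 m[φ0→wind] = [9, 8, 14]
r6 m[φ0→rain] = [35268, 42300, 30612]
r6 m[φ1→wind] = [86, 68, 54]
r6 m[φ1→wet] = [10548, 5004, 7434]
r6 m[φ2→wet] = [6, 6, 2]
r6 m[φ3→wind] = [6, 6, 9]
r6 m[φ4→wind] = [8, 3, 9]
r6 m[wind→φ0] = [4128, 1224, 4374]
r6 m[wind→φ1] = [432, 144, 1134]
r6 m[wind→φ3] = [6192, 1632, 6804]
r6 m[wind→φ4] = [4644, 3264, 6804]
r6 m[wet→φ1] = [6, 6, 2]
r6 m[wet→φ2] = [10548, 5004, 7434]
r6 m[rain→φ0] = [1, 1, 1]
fixed point reached at round 6
b[wind] = ⊗ incoming = [37152, 9792, 61236]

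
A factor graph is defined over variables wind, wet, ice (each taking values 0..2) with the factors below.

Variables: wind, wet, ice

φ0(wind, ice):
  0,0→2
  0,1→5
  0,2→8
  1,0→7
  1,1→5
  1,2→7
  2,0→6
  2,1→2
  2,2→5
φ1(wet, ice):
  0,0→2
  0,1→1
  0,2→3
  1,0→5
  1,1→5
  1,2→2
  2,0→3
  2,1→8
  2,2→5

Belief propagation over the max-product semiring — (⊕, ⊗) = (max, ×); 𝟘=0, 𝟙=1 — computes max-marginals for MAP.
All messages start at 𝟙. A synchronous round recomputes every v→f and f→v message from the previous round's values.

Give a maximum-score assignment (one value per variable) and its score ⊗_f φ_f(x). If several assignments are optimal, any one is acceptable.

assignment: (wind=0, wet=2, ice=1); score = 40

init: all messages = 𝟙 over 3 values
r1 m[φ0→wind] = [8, 7, 6]
r1 m[φ0→ice] = [7, 5, 8]
r1 m[φ1→wet] = [3, 5, 8]
r1 m[φ1→ice] = [5, 8, 5]
r1 m[wind→φ0] = [1, 1, 1]
r1 m[wet→φ1] = [1, 1, 1]
r1 m[ice→φ0] = [1, 1, 1]
r1 m[ice→φ1] = [1, 1, 1]
r2 m[φ0→wind] = [8, 7, 6]
r2 m[φ0→ice] = [7, 5, 8]
r2 m[φ1→wet] = [3, 5, 8]
r2 m[φ1→ice] = [5, 8, 5]
r2 m[wind→φ0] = [1, 1, 1]
r2 m[wet→φ1] = [1, 1, 1]
r2 m[ice→φ0] = [5, 8, 5]
r2 m[ice→φ1] = [7, 5, 8]
r3 m[φ0→wind] = [40, 40, 30]
r3 m[φ0→ice] = [7, 5, 8]
r3 m[φ1→wet] = [24, 35, 40]
r3 m[φ1→ice] = [5, 8, 5]
r3 m[wind→φ0] = [1, 1, 1]
r3 m[wet→φ1] = [1, 1, 1]
r3 m[ice→φ0] = [5, 8, 5]
r3 m[ice→φ1] = [7, 5, 8]
r4 m[φ0→wind] = [40, 40, 30]
r4 m[φ0→ice] = [7, 5, 8]
r4 m[φ1→wet] = [24, 35, 40]
r4 m[φ1→ice] = [5, 8, 5]
r4 m[wind→φ0] = [1, 1, 1]
r4 m[wet→φ1] = [1, 1, 1]
r4 m[ice→φ0] = [5, 8, 5]
r4 m[ice→φ1] = [7, 5, 8]
fixed point reached at round 4
traceback from wind: (wind=0, wet=2, ice=1), score=40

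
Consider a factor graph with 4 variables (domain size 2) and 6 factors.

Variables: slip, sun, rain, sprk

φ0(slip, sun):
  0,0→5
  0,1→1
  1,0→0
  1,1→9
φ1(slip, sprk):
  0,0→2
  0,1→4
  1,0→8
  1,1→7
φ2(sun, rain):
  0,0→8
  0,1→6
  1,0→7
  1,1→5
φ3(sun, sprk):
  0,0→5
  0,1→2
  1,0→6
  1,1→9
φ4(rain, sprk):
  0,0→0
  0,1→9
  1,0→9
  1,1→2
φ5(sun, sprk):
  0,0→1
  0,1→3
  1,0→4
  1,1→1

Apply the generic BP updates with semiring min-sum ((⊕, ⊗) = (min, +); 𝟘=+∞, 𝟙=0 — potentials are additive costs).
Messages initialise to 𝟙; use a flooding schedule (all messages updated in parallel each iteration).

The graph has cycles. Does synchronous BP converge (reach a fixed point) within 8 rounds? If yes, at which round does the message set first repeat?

NOT CONVERGED within 8 rounds

init: all messages = 𝟙 over 2 values
r1 m[φ0→slip] = [1, 0]
r1 m[φ0→sun] = [0, 1]
r1 m[φ1→slip] = [2, 7]
r1 m[φ1→sprk] = [2, 4]
r1 m[φ2→sun] = [6, 5]
r1 m[φ2→rain] = [7, 5]
r1 m[φ3→sun] = [2, 6]
r1 m[φ3→sprk] = [5, 2]
r1 m[φ4→rain] = [0, 2]
r1 m[φ4→sprk] = [0, 2]
r1 m[φ5→sun] = [1, 1]
r1 m[φ5→sprk] = [1, 1]
r1 m[slip→φ0] = [0, 0]
r1 m[slip→φ1] = [0, 0]
r1 m[sun→φ0] = [0, 0]
r1 m[sun→φ2] = [0, 0]
r1 m[sun→φ3] = [0, 0]
r1 m[sun→φ5] = [0, 0]
r1 m[rain→φ2] = [0, 0]
r1 m[rain→φ4] = [0, 0]
r1 m[sprk→φ1] = [0, 0]
r1 m[sprk→φ3] = [0, 0]
r1 m[sprk→φ4] = [0, 0]
r1 m[sprk→φ5] = [0, 0]
r2 m[φ0→slip] = [1, 0]
r2 m[φ0→sun] = [0, 1]
r2 m[φ1→slip] = [2, 7]
r2 m[φ1→sprk] = [2, 4]
r2 m[φ2→sun] = [6, 5]
r2 m[φ2→rain] = [7, 5]
r2 m[φ3→sun] = [2, 6]
r2 m[φ3→sprk] = [5, 2]
r2 m[φ4→rain] = [0, 2]
r2 m[φ4→sprk] = [0, 2]
r2 m[φ5→sun] = [1, 1]
r2 m[φ5→sprk] = [1, 1]
r2 m[slip→φ0] = [2, 7]
r2 m[slip→φ1] = [1, 0]
r2 m[sun→φ0] = [9, 12]
r2 m[sun→φ2] = [3, 8]
r2 m[sun→φ3] = [7, 7]
r2 m[sun→φ5] = [8, 12]
r2 m[rain→φ2] = [0, 2]
r2 m[rain→φ4] = [7, 5]
r2 m[sprk→φ1] = [6, 5]
r2 m[sprk→φ3] = [3, 7]
r2 m[sprk→φ4] = [8, 7]
r2 m[sprk→φ5] = [7, 8]
r3 m[φ0→slip] = [13, 9]
r3 m[φ0→sun] = [7, 3]
r3 m[φ1→slip] = [8, 12]
r3 m[φ1→sprk] = [3, 5]
r3 m[φ2→sun] = [8, 7]
r3 m[φ2→rain] = [11, 9]
r3 m[φ3→sun] = [8, 9]
r3 m[φ3→sprk] = [12, 9]
r3 m[φ4→rain] = [8, 9]
r3 m[φ4→sprk] = [7, 7]
r3 m[φ5→sun] = [8, 9]
r3 m[φ5→sprk] = [9, 11]
r3 m[slip→φ0] = [2, 7]
r3 m[slip→φ1] = [1, 0]
r3 m[sun→φ0] = [9, 12]
r3 m[sun→φ2] = [3, 8]
r3 m[sun→φ3] = [7, 7]
r3 m[sun→φ5] = [8, 12]
r3 m[rain→φ2] = [0, 2]
r3 m[rain→φ4] = [7, 5]
r3 m[sprk→φ1] = [6, 5]
r3 m[sprk→φ3] = [3, 7]
r3 m[sprk→φ4] = [8, 7]
r3 m[sprk→φ5] = [7, 8]
r4 m[φ0→slip] = [13, 9]
r4 m[φ0→sun] = [7, 3]
r4 m[φ1→slip] = [8, 12]
r4 m[φ1→sprk] = [3, 5]
r4 m[φ2→sun] = [8, 7]
r4 m[φ2→rain] = [11, 9]
r4 m[φ3→sun] = [8, 9]
r4 m[φ3→sprk] = [12, 9]
r4 m[φ4→rain] = [8, 9]
r4 m[φ4→sprk] = [7, 7]
r4 m[φ5→sun] = [8, 9]
r4 m[φ5→sprk] = [9, 11]
r4 m[slip→φ0] = [8, 12]
r4 m[slip→φ1] = [13, 9]
r4 m[sun→φ0] = [24, 25]
r4 m[sun→φ2] = [23, 21]
r4 m[sun→φ3] = [23, 19]
r4 m[sun→φ5] = [23, 19]
r4 m[rain→φ2] = [8, 9]
r4 m[rain→φ4] = [11, 9]
r4 m[sprk→φ1] = [28, 27]
r4 m[sprk→φ3] = [19, 23]
r4 m[sprk→φ4] = [24, 25]
r4 m[sprk→φ5] = [22, 21]
r5 m[φ0→slip] = [26, 24]
r5 m[φ0→sun] = [12, 9]
r5 m[φ1→slip] = [30, 34]
r5 m[φ1→sprk] = [15, 16]
r5 m[φ2→sun] = [15, 14]
r5 m[φ2→rain] = [28, 26]
r5 m[φ3→sun] = [24, 25]
r5 m[φ3→sprk] = [25, 25]
r5 m[φ4→rain] = [24, 27]
r5 m[φ4→sprk] = [11, 11]
r5 m[φ5→sun] = [23, 22]
r5 m[φ5→sprk] = [23, 20]
r5 m[slip→φ0] = [8, 12]
r5 m[slip→φ1] = [13, 9]
r5 m[sun→φ0] = [24, 25]
r5 m[sun→φ2] = [23, 21]
r5 m[sun→φ3] = [23, 19]
r5 m[sun→φ5] = [23, 19]
r5 m[rain→φ2] = [8, 9]
r5 m[rain→φ4] = [11, 9]
r5 m[sprk→φ1] = [28, 27]
r5 m[sprk→φ3] = [19, 23]
r5 m[sprk→φ4] = [24, 25]
r5 m[sprk→φ5] = [22, 21]
r6 m[φ0→slip] = [26, 24]
r6 m[φ0→sun] = [12, 9]
r6 m[φ1→slip] = [30, 34]
r6 m[φ1→sprk] = [15, 16]
r6 m[φ2→sun] = [15, 14]
r6 m[φ2→rain] = [28, 26]
r6 m[φ3→sun] = [24, 25]
r6 m[φ3→sprk] = [25, 25]
r6 m[φ4→rain] = [24, 27]
r6 m[φ4→sprk] = [11, 11]
r6 m[φ5→sun] = [23, 22]
r6 m[φ5→sprk] = [23, 20]
r6 m[slip→φ0] = [30, 34]
r6 m[slip→φ1] = [26, 24]
r6 m[sun→φ0] = [62, 61]
r6 m[sun→φ2] = [59, 56]
r6 m[sun→φ3] = [50, 45]
r6 m[sun→φ5] = [51, 48]
r6 m[rain→φ2] = [24, 27]
r6 m[rain→φ4] = [28, 26]
r6 m[sprk→φ1] = [59, 56]
r6 m[sprk→φ3] = [49, 47]
r6 m[sprk→φ4] = [63, 61]
r6 m[sprk→φ5] = [51, 52]
r7 m[φ0→slip] = [62, 62]
r7 m[φ0→sun] = [34, 31]
r7 m[φ1→slip] = [60, 63]
r7 m[φ1→sprk] = [28, 30]
r7 m[φ2→sun] = [32, 31]
r7 m[φ2→rain] = [63, 61]
r7 m[φ3→sun] = [49, 55]
r7 m[φ3→sprk] = [51, 52]
r7 m[φ4→rain] = [63, 63]
r7 m[φ4→sprk] = [28, 28]
r7 m[φ5→sun] = [52, 53]
r7 m[φ5→sprk] = [52, 49]
r7 m[slip→φ0] = [30, 34]
r7 m[slip→φ1] = [26, 24]
r7 m[sun→φ0] = [62, 61]
r7 m[sun→φ2] = [59, 56]
r7 m[sun→φ3] = [50, 45]
r7 m[sun→φ5] = [51, 48]
r7 m[rain→φ2] = [24, 27]
r7 m[rain→φ4] = [28, 26]
r7 m[sprk→φ1] = [59, 56]
r7 m[sprk→φ3] = [49, 47]
r7 m[sprk→φ4] = [63, 61]
r7 m[sprk→φ5] = [51, 52]
r8 m[φ0→slip] = [62, 62]
r8 m[φ0→sun] = [34, 31]
r8 m[φ1→slip] = [60, 63]
r8 m[φ1→sprk] = [28, 30]
r8 m[φ2→sun] = [32, 31]
r8 m[φ2→rain] = [63, 61]
r8 m[φ3→sun] = [49, 55]
r8 m[φ3→sprk] = [51, 52]
r8 m[φ4→rain] = [63, 63]
r8 m[φ4→sprk] = [28, 28]
r8 m[φ5→sun] = [52, 53]
r8 m[φ5→sprk] = [52, 49]
r8 m[slip→φ0] = [60, 63]
r8 m[slip→φ1] = [62, 62]
r8 m[sun→φ0] = [133, 139]
r8 m[sun→φ2] = [135, 139]
r8 m[sun→φ3] = [118, 115]
r8 m[sun→φ5] = [115, 117]
r8 m[rain→φ2] = [63, 63]
r8 m[rain→φ4] = [63, 61]
r8 m[sprk→φ1] = [131, 129]
r8 m[sprk→φ3] = [108, 107]
r8 m[sprk→φ4] = [131, 131]
r8 m[sprk→φ5] = [107, 110]
no fixed point within 8 rounds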